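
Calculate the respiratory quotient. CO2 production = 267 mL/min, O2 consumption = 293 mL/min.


RQ = VCO2 / VO2
RQ = 267 / 293
RQ = 0.9113


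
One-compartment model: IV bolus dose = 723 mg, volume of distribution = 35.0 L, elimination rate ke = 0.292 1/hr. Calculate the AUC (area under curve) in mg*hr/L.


C0 = Dose/Vd = 723/35.0 = 20.6571 mg/L
AUC = C0/ke = 20.6571/0.292
AUC = 70.74 mg*hr/L


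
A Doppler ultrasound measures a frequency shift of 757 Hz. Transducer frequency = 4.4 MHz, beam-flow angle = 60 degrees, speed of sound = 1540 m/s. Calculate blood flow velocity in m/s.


v = fd * c / (2 * f0 * cos(theta))
v = 757 * 1540 / (2 * 4.4000e+06 * cos(60))
v = 0.2649 m/s


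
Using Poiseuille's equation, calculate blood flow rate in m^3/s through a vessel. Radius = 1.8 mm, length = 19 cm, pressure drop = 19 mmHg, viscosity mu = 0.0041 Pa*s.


Q = pi*r^4*dP / (8*mu*L)
r = 0.0018 m, L = 0.19 m
dP = 19 mmHg = 2533.118 Pa
Q = 1.3405e-05 m^3/s


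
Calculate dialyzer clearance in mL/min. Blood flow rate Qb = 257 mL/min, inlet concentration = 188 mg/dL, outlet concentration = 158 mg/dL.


K = Qb * (Cb_in - Cb_out) / Cb_in
K = 257 * (188 - 158) / 188
K = 41.01 mL/min


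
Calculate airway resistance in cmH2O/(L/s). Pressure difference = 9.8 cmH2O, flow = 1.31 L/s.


R = dP / flow
R = 9.8 / 1.31
R = 7.481 cmH2O/(L/s)


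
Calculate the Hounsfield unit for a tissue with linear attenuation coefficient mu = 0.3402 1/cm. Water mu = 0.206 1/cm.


HU = ((mu_tissue - mu_water) / mu_water) * 1000
HU = ((0.3402 - 0.206) / 0.206) * 1000
HU = 651.5


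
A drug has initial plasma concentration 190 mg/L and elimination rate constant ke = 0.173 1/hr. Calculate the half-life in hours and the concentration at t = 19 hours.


t_half = ln(2) / ke = 0.693147 / 0.173 = 4.007 hr
C(t) = C0 * exp(-ke*t) = 190 * exp(-0.173*19)
C(19) = 7.099 mg/L


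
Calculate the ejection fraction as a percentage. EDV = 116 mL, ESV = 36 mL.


SV = EDV - ESV = 116 - 36 = 80 mL
EF = SV/EDV * 100 = 80/116 * 100
EF = 68.97%


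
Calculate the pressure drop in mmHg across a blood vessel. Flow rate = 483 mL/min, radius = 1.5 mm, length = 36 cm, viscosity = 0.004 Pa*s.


dP = 8*mu*L*Q / (pi*r^4)
Q = 483 mL/min = 8.05e-06 m^3/s
dP = 5830.87 Pa = 5830.87 / 133.322 mmHg = 43.74 mmHg


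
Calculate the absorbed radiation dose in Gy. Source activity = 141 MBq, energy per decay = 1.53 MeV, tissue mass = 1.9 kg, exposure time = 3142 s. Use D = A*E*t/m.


A = 141 MBq = 1.4100e+08 Bq
E = 1.53 MeV = 2.45106e-13 J
D = A*E*t/m = 1.4100e+08*2.45106e-13*3142/1.9
D = 0.05715 Gy


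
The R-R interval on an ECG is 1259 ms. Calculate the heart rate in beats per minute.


HR = 60 / RR_interval(s)
RR = 1259 ms = 1.259 s
HR = 60 / 1.259 = 47.66 bpm


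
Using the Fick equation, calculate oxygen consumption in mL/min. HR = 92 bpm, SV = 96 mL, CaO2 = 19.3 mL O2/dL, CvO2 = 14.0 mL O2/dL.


CO = HR*SV = 92*96/1000 = 8.832 L/min
a-v O2 diff = 19.3 - 14.0 = 5.3 mL/dL
VO2 = CO * (CaO2-CvO2) * 10 dL/L
VO2 = 8.832 * 5.3 * 10
VO2 = 468.1 mL/min


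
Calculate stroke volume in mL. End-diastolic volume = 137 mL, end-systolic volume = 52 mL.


SV = EDV - ESV
SV = 137 - 52
SV = 85 mL


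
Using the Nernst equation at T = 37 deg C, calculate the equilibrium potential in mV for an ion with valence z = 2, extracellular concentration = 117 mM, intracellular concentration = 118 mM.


E = (RT/(zF)) * ln(C_out/C_in)
T = 37 + 273.15 = 310.15 K
E = (8.314 * 310.15 / (2 * 96485)) * ln(117/118)
E = -0.1137 mV


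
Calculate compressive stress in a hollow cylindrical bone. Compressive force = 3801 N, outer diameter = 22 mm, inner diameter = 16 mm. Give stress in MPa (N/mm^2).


A = pi*(r_o^2 - r_i^2)
r_o = 11 mm, r_i = 8 mm
A = 179.071 mm^2
sigma = F/A = 3801 / 179.071
sigma = 21.23 MPa


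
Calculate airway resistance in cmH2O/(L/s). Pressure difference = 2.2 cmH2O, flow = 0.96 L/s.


R = dP / flow
R = 2.2 / 0.96
R = 2.292 cmH2O/(L/s)


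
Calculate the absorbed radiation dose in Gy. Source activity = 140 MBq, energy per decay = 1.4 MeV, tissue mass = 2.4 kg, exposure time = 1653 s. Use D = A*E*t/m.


A = 140 MBq = 1.4000e+08 Bq
E = 1.4 MeV = 2.2428e-13 J
D = A*E*t/m = 1.4000e+08*2.2428e-13*1653/2.4
D = 0.02163 Gy


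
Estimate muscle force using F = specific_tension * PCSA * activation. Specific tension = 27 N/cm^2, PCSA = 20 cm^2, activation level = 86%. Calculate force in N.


F = sigma * PCSA * activation
F = 27 * 20 * 0.86
F = 464.4 N


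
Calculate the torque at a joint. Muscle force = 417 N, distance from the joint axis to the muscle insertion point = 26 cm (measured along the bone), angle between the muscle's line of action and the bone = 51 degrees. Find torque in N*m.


Torque = F * d * sin(theta)   (moment arm = d*sin(theta))
d = 26 cm = 0.26 m
Torque = 417 * 0.26 * sin(51)
Torque = 84.26 N*m


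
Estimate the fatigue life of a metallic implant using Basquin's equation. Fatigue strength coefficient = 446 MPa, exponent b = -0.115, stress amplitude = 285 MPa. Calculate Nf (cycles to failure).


sigma_a = sigma_f' * (2Nf)^b
2Nf = (sigma_a/sigma_f')^(1/b)
2Nf = (285/446)^(1/-0.115)
2Nf = 49.115365
Nf = 24.56


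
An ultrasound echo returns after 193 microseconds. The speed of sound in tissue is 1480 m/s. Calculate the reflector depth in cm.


depth = c * t / 2
t = 193 us = 1.9300e-04 s
depth = 1480 * 1.9300e-04 / 2
depth = 0.14282 m = 14.282 cm


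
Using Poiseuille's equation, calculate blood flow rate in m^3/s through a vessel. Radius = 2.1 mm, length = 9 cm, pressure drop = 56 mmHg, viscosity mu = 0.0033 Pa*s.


Q = pi*r^4*dP / (8*mu*L)
r = 0.0021 m, L = 0.09 m
dP = 56 mmHg = 7466.032 Pa
Q = 1.9199e-04 m^3/s


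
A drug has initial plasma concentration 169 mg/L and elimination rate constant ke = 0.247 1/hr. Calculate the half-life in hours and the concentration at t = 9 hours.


t_half = ln(2) / ke = 0.693147 / 0.247 = 2.806 hr
C(t) = C0 * exp(-ke*t) = 169 * exp(-0.247*9)
C(9) = 18.3 mg/L


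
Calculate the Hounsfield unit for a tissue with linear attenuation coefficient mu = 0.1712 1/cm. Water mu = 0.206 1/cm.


HU = ((mu_tissue - mu_water) / mu_water) * 1000
HU = ((0.1712 - 0.206) / 0.206) * 1000
HU = -168.9


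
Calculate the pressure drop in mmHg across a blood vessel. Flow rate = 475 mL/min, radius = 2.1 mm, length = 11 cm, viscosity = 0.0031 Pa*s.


dP = 8*mu*L*Q / (pi*r^4)
Q = 475 mL/min = 7.91667e-06 m^3/s
dP = 353.476 Pa = 353.476 / 133.322 mmHg = 2.651 mmHg


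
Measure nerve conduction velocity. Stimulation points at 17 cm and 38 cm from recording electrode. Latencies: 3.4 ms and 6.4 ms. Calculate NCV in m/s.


Distance = (38 - 17) / 100 = 0.21 m
dt = (6.4 - 3.4) / 1000 = 0.003 s
NCV = dist / dt = 70 m/s


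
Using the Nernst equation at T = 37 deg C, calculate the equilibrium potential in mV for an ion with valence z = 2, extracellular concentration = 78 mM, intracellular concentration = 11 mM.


E = (RT/(zF)) * ln(C_out/C_in)
T = 37 + 273.15 = 310.15 K
E = (8.314 * 310.15 / (2 * 96485)) * ln(78/11)
E = 26.17 mV


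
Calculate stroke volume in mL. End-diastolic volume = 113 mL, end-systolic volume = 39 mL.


SV = EDV - ESV
SV = 113 - 39
SV = 74 mL


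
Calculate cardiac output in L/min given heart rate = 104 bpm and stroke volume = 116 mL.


CO = HR * SV
CO = 104 * 116 / 1000
CO = 12.06 L/min


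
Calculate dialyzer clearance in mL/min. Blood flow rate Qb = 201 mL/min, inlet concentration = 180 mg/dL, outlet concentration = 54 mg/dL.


K = Qb * (Cb_in - Cb_out) / Cb_in
K = 201 * (180 - 54) / 180
K = 140.7 mL/min


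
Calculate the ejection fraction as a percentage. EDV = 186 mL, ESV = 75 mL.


SV = EDV - ESV = 186 - 75 = 111 mL
EF = SV/EDV * 100 = 111/186 * 100
EF = 59.68%


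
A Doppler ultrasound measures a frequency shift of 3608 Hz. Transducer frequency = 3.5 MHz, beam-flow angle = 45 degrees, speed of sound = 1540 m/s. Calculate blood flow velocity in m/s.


v = fd * c / (2 * f0 * cos(theta))
v = 3608 * 1540 / (2 * 3.5000e+06 * cos(45))
v = 1.123 m/s


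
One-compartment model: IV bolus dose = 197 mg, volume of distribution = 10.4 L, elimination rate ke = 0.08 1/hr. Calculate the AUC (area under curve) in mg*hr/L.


C0 = Dose/Vd = 197/10.4 = 18.9423 mg/L
AUC = C0/ke = 18.9423/0.08
AUC = 236.8 mg*hr/L


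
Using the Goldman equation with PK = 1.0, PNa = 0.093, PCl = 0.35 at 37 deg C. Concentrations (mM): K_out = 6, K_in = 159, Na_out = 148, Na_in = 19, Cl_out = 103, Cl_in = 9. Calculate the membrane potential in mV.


Vm = (RT/F)*ln((PK*Ko + PNa*Nao + PCl*Cli)/(PK*Ki + PNa*Nai + PCl*Clo))
Numer = 22.914, Denom = 196.817
Vm = -57.47 mV


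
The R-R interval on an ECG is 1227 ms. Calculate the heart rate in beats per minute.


HR = 60 / RR_interval(s)
RR = 1227 ms = 1.227 s
HR = 60 / 1.227 = 48.9 bpm


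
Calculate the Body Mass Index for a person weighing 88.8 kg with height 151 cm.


BMI = weight / height^2
height = 151 cm = 1.51 m
BMI = 88.8 / 1.51^2
BMI = 38.95 kg/m^2


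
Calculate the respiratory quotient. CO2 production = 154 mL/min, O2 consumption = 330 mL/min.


RQ = VCO2 / VO2
RQ = 154 / 330
RQ = 0.4667


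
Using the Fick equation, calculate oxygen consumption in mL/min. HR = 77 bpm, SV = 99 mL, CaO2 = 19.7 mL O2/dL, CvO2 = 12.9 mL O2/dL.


CO = HR*SV = 77*99/1000 = 7.623 L/min
a-v O2 diff = 19.7 - 12.9 = 6.8 mL/dL
VO2 = CO * (CaO2-CvO2) * 10 dL/L
VO2 = 7.623 * 6.8 * 10
VO2 = 518.4 mL/min


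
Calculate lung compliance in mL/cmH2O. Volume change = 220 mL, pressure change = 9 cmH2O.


C = dV / dP
C = 220 / 9
C = 24.44 mL/cmH2O


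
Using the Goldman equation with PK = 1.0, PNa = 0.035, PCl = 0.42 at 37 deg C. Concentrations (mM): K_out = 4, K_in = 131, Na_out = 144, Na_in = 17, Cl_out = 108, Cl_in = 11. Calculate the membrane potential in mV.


Vm = (RT/F)*ln((PK*Ko + PNa*Nao + PCl*Cli)/(PK*Ki + PNa*Nai + PCl*Clo))
Numer = 13.66, Denom = 176.955
Vm = -68.45 mV


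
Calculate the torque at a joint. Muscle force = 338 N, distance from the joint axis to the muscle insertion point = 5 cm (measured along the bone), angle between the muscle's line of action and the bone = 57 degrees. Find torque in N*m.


Torque = F * d * sin(theta)   (moment arm = d*sin(theta))
d = 5 cm = 0.05 m
Torque = 338 * 0.05 * sin(57)
Torque = 14.17 N*m


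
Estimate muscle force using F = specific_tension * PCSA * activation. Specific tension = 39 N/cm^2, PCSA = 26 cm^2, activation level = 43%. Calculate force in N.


F = sigma * PCSA * activation
F = 39 * 26 * 0.43
F = 436 N


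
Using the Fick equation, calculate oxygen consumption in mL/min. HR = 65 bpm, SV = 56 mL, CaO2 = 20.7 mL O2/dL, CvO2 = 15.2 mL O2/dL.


CO = HR*SV = 65*56/1000 = 3.64 L/min
a-v O2 diff = 20.7 - 15.2 = 5.5 mL/dL
VO2 = CO * (CaO2-CvO2) * 10 dL/L
VO2 = 3.64 * 5.5 * 10
VO2 = 200.2 mL/min


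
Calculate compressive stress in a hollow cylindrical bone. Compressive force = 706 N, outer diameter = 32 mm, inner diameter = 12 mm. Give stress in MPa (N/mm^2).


A = pi*(r_o^2 - r_i^2)
r_o = 16 mm, r_i = 6 mm
A = 691.15 mm^2
sigma = F/A = 706 / 691.15
sigma = 1.021 MPa


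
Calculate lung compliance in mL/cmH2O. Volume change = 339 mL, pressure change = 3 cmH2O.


C = dV / dP
C = 339 / 3
C = 113 mL/cmH2O


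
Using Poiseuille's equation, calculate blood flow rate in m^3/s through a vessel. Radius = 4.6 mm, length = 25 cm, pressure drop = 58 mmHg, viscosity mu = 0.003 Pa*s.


Q = pi*r^4*dP / (8*mu*L)
r = 0.0046 m, L = 0.25 m
dP = 58 mmHg = 7732.676 Pa
Q = 0.001813 m^3/s


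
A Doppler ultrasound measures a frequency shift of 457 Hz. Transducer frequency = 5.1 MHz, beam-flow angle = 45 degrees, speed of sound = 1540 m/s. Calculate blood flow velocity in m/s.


v = fd * c / (2 * f0 * cos(theta))
v = 457 * 1540 / (2 * 5.1000e+06 * cos(45))
v = 0.09758 m/s


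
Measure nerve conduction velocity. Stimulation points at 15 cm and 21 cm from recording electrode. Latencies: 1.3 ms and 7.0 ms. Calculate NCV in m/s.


Distance = (21 - 15) / 100 = 0.06 m
dt = (7.0 - 1.3) / 1000 = 0.0057 s
NCV = dist / dt = 10.53 m/s


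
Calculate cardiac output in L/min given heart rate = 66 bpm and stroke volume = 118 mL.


CO = HR * SV
CO = 66 * 118 / 1000
CO = 7.788 L/min


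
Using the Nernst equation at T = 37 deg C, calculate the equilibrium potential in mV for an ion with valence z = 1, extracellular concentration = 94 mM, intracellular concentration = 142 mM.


E = (RT/(zF)) * ln(C_out/C_in)
T = 37 + 273.15 = 310.15 K
E = (8.314 * 310.15 / (1 * 96485)) * ln(94/142)
E = -11.03 mV


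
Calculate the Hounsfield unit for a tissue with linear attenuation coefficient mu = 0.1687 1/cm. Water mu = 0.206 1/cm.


HU = ((mu_tissue - mu_water) / mu_water) * 1000
HU = ((0.1687 - 0.206) / 0.206) * 1000
HU = -181.1


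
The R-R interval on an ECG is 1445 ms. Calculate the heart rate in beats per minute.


HR = 60 / RR_interval(s)
RR = 1445 ms = 1.445 s
HR = 60 / 1.445 = 41.52 bpm


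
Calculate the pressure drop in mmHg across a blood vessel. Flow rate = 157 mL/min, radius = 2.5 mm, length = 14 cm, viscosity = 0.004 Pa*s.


dP = 8*mu*L*Q / (pi*r^4)
Q = 157 mL/min = 2.61667e-06 m^3/s
dP = 95.525 Pa = 95.525 / 133.322 mmHg = 0.7165 mmHg


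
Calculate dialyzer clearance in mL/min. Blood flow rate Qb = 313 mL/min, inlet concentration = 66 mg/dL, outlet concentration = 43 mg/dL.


K = Qb * (Cb_in - Cb_out) / Cb_in
K = 313 * (66 - 43) / 66
K = 109.1 mL/min


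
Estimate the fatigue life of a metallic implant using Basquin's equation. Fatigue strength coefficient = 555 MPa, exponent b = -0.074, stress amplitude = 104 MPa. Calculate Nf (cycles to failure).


sigma_a = sigma_f' * (2Nf)^b
2Nf = (sigma_a/sigma_f')^(1/b)
2Nf = (104/555)^(1/-0.074)
2Nf = 6.7271796e+09
Nf = 3.3636e+09


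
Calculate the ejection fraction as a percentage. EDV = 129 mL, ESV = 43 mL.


SV = EDV - ESV = 129 - 43 = 86 mL
EF = SV/EDV * 100 = 86/129 * 100
EF = 66.67%


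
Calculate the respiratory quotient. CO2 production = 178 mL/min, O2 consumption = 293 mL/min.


RQ = VCO2 / VO2
RQ = 178 / 293
RQ = 0.6075


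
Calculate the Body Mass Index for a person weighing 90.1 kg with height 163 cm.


BMI = weight / height^2
height = 163 cm = 1.63 m
BMI = 90.1 / 1.63^2
BMI = 33.91 kg/m^2


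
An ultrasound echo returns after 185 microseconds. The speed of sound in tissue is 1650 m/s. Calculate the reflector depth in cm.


depth = c * t / 2
t = 185 us = 1.8500e-04 s
depth = 1650 * 1.8500e-04 / 2
depth = 0.152625 m = 15.2625 cm


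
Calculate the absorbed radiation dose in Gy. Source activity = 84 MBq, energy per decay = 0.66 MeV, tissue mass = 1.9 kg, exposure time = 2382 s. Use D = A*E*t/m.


A = 84 MBq = 8.4000e+07 Bq
E = 0.66 MeV = 1.05732e-13 J
D = A*E*t/m = 8.4000e+07*1.05732e-13*2382/1.9
D = 0.01113 Gy


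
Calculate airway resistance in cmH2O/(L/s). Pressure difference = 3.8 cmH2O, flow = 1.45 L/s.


R = dP / flow
R = 3.8 / 1.45
R = 2.621 cmH2O/(L/s)


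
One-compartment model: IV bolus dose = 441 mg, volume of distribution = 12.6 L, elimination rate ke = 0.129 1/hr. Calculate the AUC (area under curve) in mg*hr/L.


C0 = Dose/Vd = 441/12.6 = 35 mg/L
AUC = C0/ke = 35/0.129
AUC = 271.3 mg*hr/L


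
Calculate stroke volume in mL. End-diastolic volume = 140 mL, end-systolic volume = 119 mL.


SV = EDV - ESV
SV = 140 - 119
SV = 21 mL


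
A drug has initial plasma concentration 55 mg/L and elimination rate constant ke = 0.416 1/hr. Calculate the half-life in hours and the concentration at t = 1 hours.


t_half = ln(2) / ke = 0.693147 / 0.416 = 1.666 hr
C(t) = C0 * exp(-ke*t) = 55 * exp(-0.416*1)
C(1) = 36.28 mg/L


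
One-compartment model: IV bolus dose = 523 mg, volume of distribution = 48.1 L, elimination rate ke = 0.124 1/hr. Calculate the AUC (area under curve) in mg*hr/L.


C0 = Dose/Vd = 523/48.1 = 10.8732 mg/L
AUC = C0/ke = 10.8732/0.124
AUC = 87.69 mg*hr/L


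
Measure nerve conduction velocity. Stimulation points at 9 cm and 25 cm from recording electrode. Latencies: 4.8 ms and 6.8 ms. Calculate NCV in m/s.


Distance = (25 - 9) / 100 = 0.16 m
dt = (6.8 - 4.8) / 1000 = 0.002 s
NCV = dist / dt = 80 m/s


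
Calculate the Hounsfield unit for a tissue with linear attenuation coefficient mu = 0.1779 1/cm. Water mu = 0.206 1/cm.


HU = ((mu_tissue - mu_water) / mu_water) * 1000
HU = ((0.1779 - 0.206) / 0.206) * 1000
HU = -136.4


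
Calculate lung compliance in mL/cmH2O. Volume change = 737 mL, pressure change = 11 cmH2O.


C = dV / dP
C = 737 / 11
C = 67 mL/cmH2O


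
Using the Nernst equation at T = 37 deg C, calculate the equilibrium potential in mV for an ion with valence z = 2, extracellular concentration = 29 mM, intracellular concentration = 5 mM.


E = (RT/(zF)) * ln(C_out/C_in)
T = 37 + 273.15 = 310.15 K
E = (8.314 * 310.15 / (2 * 96485)) * ln(29/5)
E = 23.49 mV


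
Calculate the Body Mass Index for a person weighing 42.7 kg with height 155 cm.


BMI = weight / height^2
height = 155 cm = 1.55 m
BMI = 42.7 / 1.55^2
BMI = 17.77 kg/m^2


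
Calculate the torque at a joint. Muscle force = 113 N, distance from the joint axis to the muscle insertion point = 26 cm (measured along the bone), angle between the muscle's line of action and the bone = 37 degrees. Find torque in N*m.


Torque = F * d * sin(theta)   (moment arm = d*sin(theta))
d = 26 cm = 0.26 m
Torque = 113 * 0.26 * sin(37)
Torque = 17.68 N*m


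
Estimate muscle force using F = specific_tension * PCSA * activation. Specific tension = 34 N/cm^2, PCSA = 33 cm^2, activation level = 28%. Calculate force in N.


F = sigma * PCSA * activation
F = 34 * 33 * 0.28
F = 314.2 N


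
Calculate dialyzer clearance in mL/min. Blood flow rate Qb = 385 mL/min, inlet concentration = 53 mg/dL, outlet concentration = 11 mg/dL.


K = Qb * (Cb_in - Cb_out) / Cb_in
K = 385 * (53 - 11) / 53
K = 305.1 mL/min


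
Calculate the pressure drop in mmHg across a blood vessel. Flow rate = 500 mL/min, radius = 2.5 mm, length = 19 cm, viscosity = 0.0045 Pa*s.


dP = 8*mu*L*Q / (pi*r^4)
Q = 500 mL/min = 8.33333e-06 m^3/s
dP = 464.478 Pa = 464.478 / 133.322 mmHg = 3.484 mmHg


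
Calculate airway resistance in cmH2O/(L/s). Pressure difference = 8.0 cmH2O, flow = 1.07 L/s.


R = dP / flow
R = 8.0 / 1.07
R = 7.477 cmH2O/(L/s)


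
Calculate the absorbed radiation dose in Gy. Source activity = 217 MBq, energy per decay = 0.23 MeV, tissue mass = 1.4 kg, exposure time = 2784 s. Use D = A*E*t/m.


A = 217 MBq = 2.1700e+08 Bq
E = 0.23 MeV = 3.6846e-14 J
D = A*E*t/m = 2.1700e+08*3.6846e-14*2784/1.4
D = 0.0159 Gy


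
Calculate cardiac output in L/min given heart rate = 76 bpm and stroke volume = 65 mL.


CO = HR * SV
CO = 76 * 65 / 1000
CO = 4.94 L/min


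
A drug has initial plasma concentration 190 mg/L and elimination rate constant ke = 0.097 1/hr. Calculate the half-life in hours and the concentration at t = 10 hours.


t_half = ln(2) / ke = 0.693147 / 0.097 = 7.146 hr
C(t) = C0 * exp(-ke*t) = 190 * exp(-0.097*10)
C(10) = 72.03 mg/L


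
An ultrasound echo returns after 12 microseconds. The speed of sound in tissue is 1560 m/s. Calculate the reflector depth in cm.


depth = c * t / 2
t = 12 us = 1.2000e-05 s
depth = 1560 * 1.2000e-05 / 2
depth = 0.00936 m = 0.936 cm


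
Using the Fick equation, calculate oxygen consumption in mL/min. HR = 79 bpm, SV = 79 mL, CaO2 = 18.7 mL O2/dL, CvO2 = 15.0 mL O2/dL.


CO = HR*SV = 79*79/1000 = 6.241 L/min
a-v O2 diff = 18.7 - 15.0 = 3.7 mL/dL
VO2 = CO * (CaO2-CvO2) * 10 dL/L
VO2 = 6.241 * 3.7 * 10
VO2 = 230.9 mL/min


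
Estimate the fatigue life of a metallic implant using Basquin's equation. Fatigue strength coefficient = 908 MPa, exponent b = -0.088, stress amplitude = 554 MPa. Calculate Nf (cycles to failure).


sigma_a = sigma_f' * (2Nf)^b
2Nf = (sigma_a/sigma_f')^(1/b)
2Nf = (554/908)^(1/-0.088)
2Nf = 274.38767
Nf = 137.2


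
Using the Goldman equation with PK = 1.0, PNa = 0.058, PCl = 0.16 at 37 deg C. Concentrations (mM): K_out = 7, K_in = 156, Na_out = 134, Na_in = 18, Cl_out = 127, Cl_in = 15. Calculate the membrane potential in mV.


Vm = (RT/F)*ln((PK*Ko + PNa*Nao + PCl*Cli)/(PK*Ki + PNa*Nai + PCl*Clo))
Numer = 17.172, Denom = 177.364
Vm = -62.4 mV


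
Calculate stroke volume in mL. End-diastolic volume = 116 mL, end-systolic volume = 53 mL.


SV = EDV - ESV
SV = 116 - 53
SV = 63 mL


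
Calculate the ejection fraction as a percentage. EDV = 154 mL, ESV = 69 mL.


SV = EDV - ESV = 154 - 69 = 85 mL
EF = SV/EDV * 100 = 85/154 * 100
EF = 55.19%


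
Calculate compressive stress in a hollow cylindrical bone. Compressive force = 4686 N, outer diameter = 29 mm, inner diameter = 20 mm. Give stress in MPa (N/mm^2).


A = pi*(r_o^2 - r_i^2)
r_o = 14.5 mm, r_i = 10 mm
A = 346.361 mm^2
sigma = F/A = 4686 / 346.361
sigma = 13.53 MPa


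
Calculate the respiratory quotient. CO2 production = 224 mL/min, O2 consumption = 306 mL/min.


RQ = VCO2 / VO2
RQ = 224 / 306
RQ = 0.732


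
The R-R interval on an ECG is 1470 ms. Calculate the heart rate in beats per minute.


HR = 60 / RR_interval(s)
RR = 1470 ms = 1.47 s
HR = 60 / 1.47 = 40.82 bpm


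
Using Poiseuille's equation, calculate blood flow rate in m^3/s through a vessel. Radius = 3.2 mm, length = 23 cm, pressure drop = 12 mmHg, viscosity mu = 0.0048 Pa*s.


Q = pi*r^4*dP / (8*mu*L)
r = 0.0032 m, L = 0.23 m
dP = 12 mmHg = 1599.864 Pa
Q = 5.9672e-05 m^3/s


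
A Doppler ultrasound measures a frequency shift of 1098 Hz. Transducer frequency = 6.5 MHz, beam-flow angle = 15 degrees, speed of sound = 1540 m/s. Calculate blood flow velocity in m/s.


v = fd * c / (2 * f0 * cos(theta))
v = 1098 * 1540 / (2 * 6.5000e+06 * cos(15))
v = 0.1347 m/s


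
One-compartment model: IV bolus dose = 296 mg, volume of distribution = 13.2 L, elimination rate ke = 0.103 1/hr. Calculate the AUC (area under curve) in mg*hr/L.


C0 = Dose/Vd = 296/13.2 = 22.4242 mg/L
AUC = C0/ke = 22.4242/0.103
AUC = 217.7 mg*hr/L


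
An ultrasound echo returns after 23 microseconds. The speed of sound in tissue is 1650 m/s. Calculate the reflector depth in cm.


depth = c * t / 2
t = 23 us = 2.3000e-05 s
depth = 1650 * 2.3000e-05 / 2
depth = 0.018975 m = 1.8975 cm


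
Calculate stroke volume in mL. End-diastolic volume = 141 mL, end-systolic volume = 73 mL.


SV = EDV - ESV
SV = 141 - 73
SV = 68 mL


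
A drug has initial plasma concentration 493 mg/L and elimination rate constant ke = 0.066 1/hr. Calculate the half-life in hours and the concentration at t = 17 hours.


t_half = ln(2) / ke = 0.693147 / 0.066 = 10.5 hr
C(t) = C0 * exp(-ke*t) = 493 * exp(-0.066*17)
C(17) = 160.5 mg/L


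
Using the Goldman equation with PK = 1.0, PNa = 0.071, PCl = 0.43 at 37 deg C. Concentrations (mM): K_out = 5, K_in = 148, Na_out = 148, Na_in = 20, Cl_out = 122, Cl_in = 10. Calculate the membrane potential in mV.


Vm = (RT/F)*ln((PK*Ko + PNa*Nao + PCl*Cli)/(PK*Ki + PNa*Nai + PCl*Clo))
Numer = 19.808, Denom = 201.88
Vm = -62.05 mV


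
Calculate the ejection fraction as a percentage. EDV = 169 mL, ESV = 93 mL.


SV = EDV - ESV = 169 - 93 = 76 mL
EF = SV/EDV * 100 = 76/169 * 100
EF = 44.97%


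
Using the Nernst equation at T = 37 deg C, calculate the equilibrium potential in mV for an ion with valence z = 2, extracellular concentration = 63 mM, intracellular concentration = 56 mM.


E = (RT/(zF)) * ln(C_out/C_in)
T = 37 + 273.15 = 310.15 K
E = (8.314 * 310.15 / (2 * 96485)) * ln(63/56)
E = 1.574 mV


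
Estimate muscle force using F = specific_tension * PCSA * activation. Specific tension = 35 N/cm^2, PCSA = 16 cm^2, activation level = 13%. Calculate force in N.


F = sigma * PCSA * activation
F = 35 * 16 * 0.13
F = 72.8 N


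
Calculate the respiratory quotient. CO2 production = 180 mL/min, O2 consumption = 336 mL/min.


RQ = VCO2 / VO2
RQ = 180 / 336
RQ = 0.5357


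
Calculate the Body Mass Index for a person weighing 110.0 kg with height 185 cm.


BMI = weight / height^2
height = 185 cm = 1.85 m
BMI = 110.0 / 1.85^2
BMI = 32.14 kg/m^2


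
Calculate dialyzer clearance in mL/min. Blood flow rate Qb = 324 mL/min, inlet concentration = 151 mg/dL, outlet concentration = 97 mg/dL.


K = Qb * (Cb_in - Cb_out) / Cb_in
K = 324 * (151 - 97) / 151
K = 115.9 mL/min


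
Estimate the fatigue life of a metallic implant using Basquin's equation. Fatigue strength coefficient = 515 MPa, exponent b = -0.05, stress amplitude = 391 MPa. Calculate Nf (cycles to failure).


sigma_a = sigma_f' * (2Nf)^b
2Nf = (sigma_a/sigma_f')^(1/b)
2Nf = (391/515)^(1/-0.05)
2Nf = 246.95023
Nf = 123.5


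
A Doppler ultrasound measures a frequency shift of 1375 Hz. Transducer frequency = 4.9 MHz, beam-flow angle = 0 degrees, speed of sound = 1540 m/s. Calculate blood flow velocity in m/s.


v = fd * c / (2 * f0 * cos(theta))
v = 1375 * 1540 / (2 * 4.9000e+06 * cos(0))
v = 0.2161 m/s


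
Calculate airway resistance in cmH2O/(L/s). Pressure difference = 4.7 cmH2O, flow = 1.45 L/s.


R = dP / flow
R = 4.7 / 1.45
R = 3.241 cmH2O/(L/s)


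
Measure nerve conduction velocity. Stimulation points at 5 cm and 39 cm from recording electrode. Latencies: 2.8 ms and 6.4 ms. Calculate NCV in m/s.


Distance = (39 - 5) / 100 = 0.34 m
dt = (6.4 - 2.8) / 1000 = 0.0036 s
NCV = dist / dt = 94.44 m/s


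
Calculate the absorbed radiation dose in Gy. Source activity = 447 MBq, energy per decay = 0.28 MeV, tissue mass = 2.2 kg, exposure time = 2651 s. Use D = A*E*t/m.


A = 447 MBq = 4.4700e+08 Bq
E = 0.28 MeV = 4.4856e-14 J
D = A*E*t/m = 4.4700e+08*4.4856e-14*2651/2.2
D = 0.02416 Gy


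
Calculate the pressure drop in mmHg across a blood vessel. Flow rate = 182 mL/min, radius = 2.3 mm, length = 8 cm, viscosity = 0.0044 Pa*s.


dP = 8*mu*L*Q / (pi*r^4)
Q = 182 mL/min = 3.03333e-06 m^3/s
dP = 97.1608 Pa = 97.1608 / 133.322 mmHg = 0.7288 mmHg


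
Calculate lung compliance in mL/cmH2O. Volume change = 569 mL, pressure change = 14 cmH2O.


C = dV / dP
C = 569 / 14
C = 40.64 mL/cmH2O


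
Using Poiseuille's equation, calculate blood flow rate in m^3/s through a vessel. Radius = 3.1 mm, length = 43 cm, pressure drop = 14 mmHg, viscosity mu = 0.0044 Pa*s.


Q = pi*r^4*dP / (8*mu*L)
r = 0.0031 m, L = 0.43 m
dP = 14 mmHg = 1866.508 Pa
Q = 3.5778e-05 m^3/s


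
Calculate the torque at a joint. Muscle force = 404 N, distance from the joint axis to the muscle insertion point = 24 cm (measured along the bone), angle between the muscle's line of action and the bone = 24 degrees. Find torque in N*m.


Torque = F * d * sin(theta)   (moment arm = d*sin(theta))
d = 24 cm = 0.24 m
Torque = 404 * 0.24 * sin(24)
Torque = 39.44 N*m


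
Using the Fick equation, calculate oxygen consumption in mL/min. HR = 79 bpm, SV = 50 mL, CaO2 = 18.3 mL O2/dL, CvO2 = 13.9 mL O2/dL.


CO = HR*SV = 79*50/1000 = 3.95 L/min
a-v O2 diff = 18.3 - 13.9 = 4.4 mL/dL
VO2 = CO * (CaO2-CvO2) * 10 dL/L
VO2 = 3.95 * 4.4 * 10
VO2 = 173.8 mL/min


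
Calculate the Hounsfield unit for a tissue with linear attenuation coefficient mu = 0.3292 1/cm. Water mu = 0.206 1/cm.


HU = ((mu_tissue - mu_water) / mu_water) * 1000
HU = ((0.3292 - 0.206) / 0.206) * 1000
HU = 598.1


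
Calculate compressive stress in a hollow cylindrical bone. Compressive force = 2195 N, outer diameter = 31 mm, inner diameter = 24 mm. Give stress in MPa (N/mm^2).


A = pi*(r_o^2 - r_i^2)
r_o = 15.5 mm, r_i = 12 mm
A = 302.378 mm^2
sigma = F/A = 2195 / 302.378
sigma = 7.259 MPa


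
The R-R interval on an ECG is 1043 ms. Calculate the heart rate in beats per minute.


HR = 60 / RR_interval(s)
RR = 1043 ms = 1.043 s
HR = 60 / 1.043 = 57.53 bpm


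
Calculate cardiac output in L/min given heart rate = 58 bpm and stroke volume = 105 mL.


CO = HR * SV
CO = 58 * 105 / 1000
CO = 6.09 L/min


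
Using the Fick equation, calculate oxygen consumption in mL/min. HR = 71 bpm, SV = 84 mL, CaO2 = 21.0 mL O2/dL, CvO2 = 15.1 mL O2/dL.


CO = HR*SV = 71*84/1000 = 5.964 L/min
a-v O2 diff = 21.0 - 15.1 = 5.9 mL/dL
VO2 = CO * (CaO2-CvO2) * 10 dL/L
VO2 = 5.964 * 5.9 * 10
VO2 = 351.9 mL/min


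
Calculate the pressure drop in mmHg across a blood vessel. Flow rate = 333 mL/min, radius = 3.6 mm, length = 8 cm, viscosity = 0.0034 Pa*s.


dP = 8*mu*L*Q / (pi*r^4)
Q = 333 mL/min = 5.55e-06 m^3/s
dP = 22.8872 Pa = 22.8872 / 133.322 mmHg = 0.1717 mmHg


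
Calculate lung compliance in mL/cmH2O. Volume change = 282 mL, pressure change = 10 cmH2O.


C = dV / dP
C = 282 / 10
C = 28.2 mL/cmH2O


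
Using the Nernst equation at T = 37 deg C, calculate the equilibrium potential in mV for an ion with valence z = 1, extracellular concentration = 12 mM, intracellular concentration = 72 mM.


E = (RT/(zF)) * ln(C_out/C_in)
T = 37 + 273.15 = 310.15 K
E = (8.314 * 310.15 / (1 * 96485)) * ln(12/72)
E = -47.89 mV


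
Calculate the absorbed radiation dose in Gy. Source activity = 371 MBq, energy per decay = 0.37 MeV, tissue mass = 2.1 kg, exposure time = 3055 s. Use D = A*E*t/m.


A = 371 MBq = 3.7100e+08 Bq
E = 0.37 MeV = 5.9274e-14 J
D = A*E*t/m = 3.7100e+08*5.9274e-14*3055/2.1
D = 0.03199 Gy


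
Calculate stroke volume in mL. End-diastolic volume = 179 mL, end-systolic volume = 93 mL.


SV = EDV - ESV
SV = 179 - 93
SV = 86 mL


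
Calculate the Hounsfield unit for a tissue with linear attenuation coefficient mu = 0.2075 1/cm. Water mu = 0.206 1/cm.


HU = ((mu_tissue - mu_water) / mu_water) * 1000
HU = ((0.2075 - 0.206) / 0.206) * 1000
HU = 7.282


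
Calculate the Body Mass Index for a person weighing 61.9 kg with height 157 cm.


BMI = weight / height^2
height = 157 cm = 1.57 m
BMI = 61.9 / 1.57^2
BMI = 25.11 kg/m^2


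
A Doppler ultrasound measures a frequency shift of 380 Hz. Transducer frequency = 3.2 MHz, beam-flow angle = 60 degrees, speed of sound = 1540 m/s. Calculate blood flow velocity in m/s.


v = fd * c / (2 * f0 * cos(theta))
v = 380 * 1540 / (2 * 3.2000e+06 * cos(60))
v = 0.1829 m/s


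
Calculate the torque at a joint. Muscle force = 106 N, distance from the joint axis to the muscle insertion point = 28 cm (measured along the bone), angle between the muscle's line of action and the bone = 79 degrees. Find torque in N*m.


Torque = F * d * sin(theta)   (moment arm = d*sin(theta))
d = 28 cm = 0.28 m
Torque = 106 * 0.28 * sin(79)
Torque = 29.13 N*m


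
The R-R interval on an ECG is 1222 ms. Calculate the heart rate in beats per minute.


HR = 60 / RR_interval(s)
RR = 1222 ms = 1.222 s
HR = 60 / 1.222 = 49.1 bpm


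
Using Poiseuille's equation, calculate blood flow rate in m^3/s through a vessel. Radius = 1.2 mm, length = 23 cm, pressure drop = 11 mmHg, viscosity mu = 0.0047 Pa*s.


Q = pi*r^4*dP / (8*mu*L)
r = 0.0012 m, L = 0.23 m
dP = 11 mmHg = 1466.542 Pa
Q = 1.1047e-06 m^3/s


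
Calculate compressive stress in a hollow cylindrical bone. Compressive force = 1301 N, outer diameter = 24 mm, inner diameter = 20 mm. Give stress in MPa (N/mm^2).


A = pi*(r_o^2 - r_i^2)
r_o = 12 mm, r_i = 10 mm
A = 138.23 mm^2
sigma = F/A = 1301 / 138.23
sigma = 9.412 MPa


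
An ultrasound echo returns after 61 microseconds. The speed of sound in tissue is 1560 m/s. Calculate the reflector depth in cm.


depth = c * t / 2
t = 61 us = 6.1000e-05 s
depth = 1560 * 6.1000e-05 / 2
depth = 0.04758 m = 4.758 cm


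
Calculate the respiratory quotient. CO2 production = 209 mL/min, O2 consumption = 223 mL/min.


RQ = VCO2 / VO2
RQ = 209 / 223
RQ = 0.9372


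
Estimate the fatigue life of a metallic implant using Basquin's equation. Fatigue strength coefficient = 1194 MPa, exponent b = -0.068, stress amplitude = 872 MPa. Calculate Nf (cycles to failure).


sigma_a = sigma_f' * (2Nf)^b
2Nf = (sigma_a/sigma_f')^(1/b)
2Nf = (872/1194)^(1/-0.068)
2Nf = 101.66563
Nf = 50.83


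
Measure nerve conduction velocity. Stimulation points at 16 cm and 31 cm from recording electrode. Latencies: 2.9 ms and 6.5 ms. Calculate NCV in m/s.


Distance = (31 - 16) / 100 = 0.15 m
dt = (6.5 - 2.9) / 1000 = 0.0036 s
NCV = dist / dt = 41.67 m/s


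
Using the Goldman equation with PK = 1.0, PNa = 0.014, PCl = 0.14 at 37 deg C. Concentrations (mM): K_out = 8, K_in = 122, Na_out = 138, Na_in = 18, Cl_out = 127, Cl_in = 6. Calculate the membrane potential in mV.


Vm = (RT/F)*ln((PK*Ko + PNa*Nao + PCl*Cli)/(PK*Ki + PNa*Nai + PCl*Clo))
Numer = 10.772, Denom = 140.032
Vm = -68.55 mV


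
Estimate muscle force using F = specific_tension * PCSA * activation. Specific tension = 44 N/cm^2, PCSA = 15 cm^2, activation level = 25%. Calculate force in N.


F = sigma * PCSA * activation
F = 44 * 15 * 0.25
F = 165 N


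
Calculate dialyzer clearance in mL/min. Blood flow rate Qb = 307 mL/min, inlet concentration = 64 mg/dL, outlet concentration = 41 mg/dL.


K = Qb * (Cb_in - Cb_out) / Cb_in
K = 307 * (64 - 41) / 64
K = 110.3 mL/min


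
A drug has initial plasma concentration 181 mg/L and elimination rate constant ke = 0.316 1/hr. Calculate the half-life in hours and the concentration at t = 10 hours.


t_half = ln(2) / ke = 0.693147 / 0.316 = 2.194 hr
C(t) = C0 * exp(-ke*t) = 181 * exp(-0.316*10)
C(10) = 7.679 mg/L


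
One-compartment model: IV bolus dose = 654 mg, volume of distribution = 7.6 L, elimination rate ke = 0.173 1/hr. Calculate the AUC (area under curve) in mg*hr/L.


C0 = Dose/Vd = 654/7.6 = 86.0526 mg/L
AUC = C0/ke = 86.0526/0.173
AUC = 497.4 mg*hr/L


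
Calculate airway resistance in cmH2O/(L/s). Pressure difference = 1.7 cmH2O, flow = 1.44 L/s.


R = dP / flow
R = 1.7 / 1.44
R = 1.181 cmH2O/(L/s)


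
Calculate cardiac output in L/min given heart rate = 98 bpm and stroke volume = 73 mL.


CO = HR * SV
CO = 98 * 73 / 1000
CO = 7.154 L/min


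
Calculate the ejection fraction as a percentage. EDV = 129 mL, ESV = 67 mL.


SV = EDV - ESV = 129 - 67 = 62 mL
EF = SV/EDV * 100 = 62/129 * 100
EF = 48.06%


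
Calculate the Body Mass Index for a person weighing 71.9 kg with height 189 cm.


BMI = weight / height^2
height = 189 cm = 1.89 m
BMI = 71.9 / 1.89^2
BMI = 20.13 kg/m^2


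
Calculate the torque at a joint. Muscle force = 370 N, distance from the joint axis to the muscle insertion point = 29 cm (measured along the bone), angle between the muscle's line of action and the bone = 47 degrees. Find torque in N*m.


Torque = F * d * sin(theta)   (moment arm = d*sin(theta))
d = 29 cm = 0.29 m
Torque = 370 * 0.29 * sin(47)
Torque = 78.47 N*m


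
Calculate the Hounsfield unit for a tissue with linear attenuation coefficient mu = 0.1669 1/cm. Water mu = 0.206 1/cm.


HU = ((mu_tissue - mu_water) / mu_water) * 1000
HU = ((0.1669 - 0.206) / 0.206) * 1000
HU = -189.8


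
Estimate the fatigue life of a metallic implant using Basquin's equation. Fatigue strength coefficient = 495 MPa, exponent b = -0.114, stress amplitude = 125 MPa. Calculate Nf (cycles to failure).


sigma_a = sigma_f' * (2Nf)^b
2Nf = (sigma_a/sigma_f')^(1/b)
2Nf = (125/495)^(1/-0.114)
2Nf = 174960.59
Nf = 8.748e+04


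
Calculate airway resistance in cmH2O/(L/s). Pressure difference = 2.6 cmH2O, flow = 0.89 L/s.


R = dP / flow
R = 2.6 / 0.89
R = 2.921 cmH2O/(L/s)


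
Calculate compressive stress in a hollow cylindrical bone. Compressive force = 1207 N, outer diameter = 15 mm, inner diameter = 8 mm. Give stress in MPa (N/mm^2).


A = pi*(r_o^2 - r_i^2)
r_o = 7.5 mm, r_i = 4 mm
A = 126.449 mm^2
sigma = F/A = 1207 / 126.449
sigma = 9.545 MPa


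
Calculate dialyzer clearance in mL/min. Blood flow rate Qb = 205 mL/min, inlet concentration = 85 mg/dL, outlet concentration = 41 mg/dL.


K = Qb * (Cb_in - Cb_out) / Cb_in
K = 205 * (85 - 41) / 85
K = 106.1 mL/min


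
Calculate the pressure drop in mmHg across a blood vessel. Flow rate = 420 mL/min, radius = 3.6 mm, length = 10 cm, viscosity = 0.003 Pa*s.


dP = 8*mu*L*Q / (pi*r^4)
Q = 420 mL/min = 7e-06 m^3/s
dP = 31.8383 Pa = 31.8383 / 133.322 mmHg = 0.2388 mmHg


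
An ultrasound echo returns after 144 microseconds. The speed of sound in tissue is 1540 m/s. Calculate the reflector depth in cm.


depth = c * t / 2
t = 144 us = 1.4400e-04 s
depth = 1540 * 1.4400e-04 / 2
depth = 0.11088 m = 11.088 cm


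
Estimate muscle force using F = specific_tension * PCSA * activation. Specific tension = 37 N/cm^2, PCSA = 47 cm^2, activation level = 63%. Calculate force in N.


F = sigma * PCSA * activation
F = 37 * 47 * 0.63
F = 1096 N


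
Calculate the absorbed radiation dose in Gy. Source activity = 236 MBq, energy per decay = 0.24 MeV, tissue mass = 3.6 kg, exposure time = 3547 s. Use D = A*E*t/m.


A = 236 MBq = 2.3600e+08 Bq
E = 0.24 MeV = 3.8448e-14 J
D = A*E*t/m = 2.3600e+08*3.8448e-14*3547/3.6
D = 0.00894 Gy


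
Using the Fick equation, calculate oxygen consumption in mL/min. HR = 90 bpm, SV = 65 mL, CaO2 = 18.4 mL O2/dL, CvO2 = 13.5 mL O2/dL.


CO = HR*SV = 90*65/1000 = 5.85 L/min
a-v O2 diff = 18.4 - 13.5 = 4.9 mL/dL
VO2 = CO * (CaO2-CvO2) * 10 dL/L
VO2 = 5.85 * 4.9 * 10
VO2 = 286.6 mL/min


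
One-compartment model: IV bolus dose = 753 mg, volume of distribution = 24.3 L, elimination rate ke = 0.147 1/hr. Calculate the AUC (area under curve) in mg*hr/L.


C0 = Dose/Vd = 753/24.3 = 30.9877 mg/L
AUC = C0/ke = 30.9877/0.147
AUC = 210.8 mg*hr/L


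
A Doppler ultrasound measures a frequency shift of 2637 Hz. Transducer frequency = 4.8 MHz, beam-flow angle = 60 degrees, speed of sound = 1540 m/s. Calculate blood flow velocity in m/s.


v = fd * c / (2 * f0 * cos(theta))
v = 2637 * 1540 / (2 * 4.8000e+06 * cos(60))
v = 0.846 m/s


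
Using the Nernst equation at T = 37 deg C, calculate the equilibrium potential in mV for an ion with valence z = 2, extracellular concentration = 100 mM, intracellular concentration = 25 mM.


E = (RT/(zF)) * ln(C_out/C_in)
T = 37 + 273.15 = 310.15 K
E = (8.314 * 310.15 / (2 * 96485)) * ln(100/25)
E = 18.52 mV


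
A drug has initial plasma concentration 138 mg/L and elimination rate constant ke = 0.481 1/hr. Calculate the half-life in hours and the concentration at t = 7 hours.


t_half = ln(2) / ke = 0.693147 / 0.481 = 1.441 hr
C(t) = C0 * exp(-ke*t) = 138 * exp(-0.481*7)
C(7) = 4.76 mg/L


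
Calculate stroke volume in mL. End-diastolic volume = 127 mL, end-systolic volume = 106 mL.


SV = EDV - ESV
SV = 127 - 106
SV = 21 mL


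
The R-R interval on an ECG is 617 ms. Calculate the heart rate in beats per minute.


HR = 60 / RR_interval(s)
RR = 617 ms = 0.617 s
HR = 60 / 0.617 = 97.24 bpm


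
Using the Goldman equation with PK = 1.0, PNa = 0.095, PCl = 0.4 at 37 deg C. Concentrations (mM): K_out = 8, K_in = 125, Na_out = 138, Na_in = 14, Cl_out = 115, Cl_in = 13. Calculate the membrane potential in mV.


Vm = (RT/F)*ln((PK*Ko + PNa*Nao + PCl*Cli)/(PK*Ki + PNa*Nai + PCl*Clo))
Numer = 26.31, Denom = 172.33
Vm = -50.23 mV


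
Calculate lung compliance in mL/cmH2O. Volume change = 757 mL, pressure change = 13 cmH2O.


C = dV / dP
C = 757 / 13
C = 58.23 mL/cmH2O


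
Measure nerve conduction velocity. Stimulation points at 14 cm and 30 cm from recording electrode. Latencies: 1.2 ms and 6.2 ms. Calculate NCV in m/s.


Distance = (30 - 14) / 100 = 0.16 m
dt = (6.2 - 1.2) / 1000 = 0.005 s
NCV = dist / dt = 32 m/s


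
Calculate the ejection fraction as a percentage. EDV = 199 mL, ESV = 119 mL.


SV = EDV - ESV = 199 - 119 = 80 mL
EF = SV/EDV * 100 = 80/199 * 100
EF = 40.2%


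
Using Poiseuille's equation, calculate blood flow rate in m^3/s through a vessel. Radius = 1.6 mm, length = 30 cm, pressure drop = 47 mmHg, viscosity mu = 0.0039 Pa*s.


Q = pi*r^4*dP / (8*mu*L)
r = 0.0016 m, L = 0.3 m
dP = 47 mmHg = 6266.134 Pa
Q = 1.3783e-05 m^3/s
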